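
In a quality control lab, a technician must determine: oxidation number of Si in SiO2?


x + 2(-2) = 0, so x = +4
Oxidation number: +4

+4


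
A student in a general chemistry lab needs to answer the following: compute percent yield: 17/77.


% yield = actual/theoretical × 100
= 17/77 × 100
= 22.08%

22.08%


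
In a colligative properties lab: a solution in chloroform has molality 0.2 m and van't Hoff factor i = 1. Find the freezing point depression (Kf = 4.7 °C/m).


ΔTf = Kf × m × i
= 4.7 × 0.2 × 1
= 0.94 °C

0.94 °C


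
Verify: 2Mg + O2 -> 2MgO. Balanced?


Equation: 2Mg + O2 -> 2MgO
Check atoms: Mg: 2=2, O: 2=2
Balanced

Yes, balanced


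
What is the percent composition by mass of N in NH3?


M(NH3) = 1×14.01 + 3×1.008 = 17.034 g/mol
Mass of N = 1 × 14.01 = 14.01 g/mol
% N = 14.01/17.034 × 100 = 82.25%

82.25%


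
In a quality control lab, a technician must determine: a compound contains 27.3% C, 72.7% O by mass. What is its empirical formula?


Assume 100 g sample. Moles of each element:
  C: 27.3/12.01 = 2.273 mol
  O: 72.7/16.0 = 4.544 mol
Divide by smallest (2.273):
  C: 2.273/2.273 = 1.0
  O: 4.544/2.273 = 2.0
Empirical formula: CO2

CO2


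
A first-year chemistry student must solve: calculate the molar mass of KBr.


M(KBr) = 1×39.1 + 1×79.9
= 39.1 + 79.9
= 119.0 g/mol

119.0 g/mol


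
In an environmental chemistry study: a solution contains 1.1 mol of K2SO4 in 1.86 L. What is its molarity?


M = n/V = 1.1/1.86 = 0.591 mol/L

0.591 M


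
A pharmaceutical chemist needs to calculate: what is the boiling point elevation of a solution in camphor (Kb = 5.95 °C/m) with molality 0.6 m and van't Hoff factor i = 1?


ΔTb = Kb × m × i
= 5.95 × 0.6 × 1
= 3.57 °C

3.57 °C


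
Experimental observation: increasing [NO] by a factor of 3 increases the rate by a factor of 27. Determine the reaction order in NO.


rate ∝ [NO]^n
3^n = 27 → n = 3
Order in NO: 3

3


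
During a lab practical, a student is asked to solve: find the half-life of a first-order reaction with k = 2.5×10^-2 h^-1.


t½ = ln2/k = 0.693147/(2.5×10^-2 h^-1)
= 27.73 h

27.73 h


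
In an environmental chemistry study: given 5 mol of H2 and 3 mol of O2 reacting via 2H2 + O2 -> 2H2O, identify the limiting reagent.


Mole ratio available / coefficient:
  H2: 5/2 = 2.500
  O2: 3/1 = 3.000
Smaller ratio is limiting.

H2


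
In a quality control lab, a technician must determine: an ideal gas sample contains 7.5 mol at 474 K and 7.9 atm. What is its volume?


PV = nRT  (R = 0.08206 L·atm/(mol·K))
V = nRT/P = 7.5×0.08206×474/7.9
= 36.927 L

36.927 L


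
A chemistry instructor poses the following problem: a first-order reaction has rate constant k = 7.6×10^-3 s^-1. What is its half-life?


t½ = ln2/k = 0.693147/(7.6×10^-3 s^-1)
= 91.20 s

91.20 s


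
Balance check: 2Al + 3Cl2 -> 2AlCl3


Equation: 2Al + 3Cl2 -> 2AlCl3
Check atoms: Al: 2=2, Cl: 6=6
Balanced

Yes, balanced


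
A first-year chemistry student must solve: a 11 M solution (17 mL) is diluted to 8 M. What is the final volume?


C1V1 = C2V2
11 × 17 = 8 × V2
V2 = 187/8 = 23.38 mL

23.38 mL


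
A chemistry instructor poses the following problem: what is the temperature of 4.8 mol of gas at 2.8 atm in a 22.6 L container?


PV = nRT  (R = 0.08206 L·atm/(mol·K))
T = PV/(nR) = 2.8×22.6/(4.8×0.08206)
= 63.28/0.393888
= 160.65 K

160.65 K


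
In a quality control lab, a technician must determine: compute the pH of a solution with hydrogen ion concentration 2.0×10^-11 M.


pH = -log10([H+]) = -log10(2.0×10^-11)
= 11 - log10(2.0)
= 11 - 0.3
= 10.7

10.7


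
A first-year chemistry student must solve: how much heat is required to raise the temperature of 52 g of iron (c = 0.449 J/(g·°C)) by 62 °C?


q = mcΔT = 52 × 0.449 × 62
= 1447.58 J

1447.58 J


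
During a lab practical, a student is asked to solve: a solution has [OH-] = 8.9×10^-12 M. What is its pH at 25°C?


pOH = -log10([OH-]) = -log10(8.9×10^-12)
= 12 - log10(8.9) = 11.05
pH = 14 - pOH = 14 - 11.05 = 2.95

2.95


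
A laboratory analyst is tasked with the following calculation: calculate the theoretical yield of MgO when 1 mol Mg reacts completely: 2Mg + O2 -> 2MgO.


Mole ratio MgO:Mg = 2:2
n(MgO) = 1 × 2/2 = 1.000 mol
mass = 1.000 × 40.31 = 40.31 g

40.31 g


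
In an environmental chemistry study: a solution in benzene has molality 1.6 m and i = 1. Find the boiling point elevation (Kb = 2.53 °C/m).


ΔTb = Kb × m × i
= 2.53 × 1.6 × 1
= 4.048 °C

4.048 °C


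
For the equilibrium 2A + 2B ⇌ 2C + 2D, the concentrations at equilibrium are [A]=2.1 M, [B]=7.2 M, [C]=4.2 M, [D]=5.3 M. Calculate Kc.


Kc = [C]^2[D]^2/([A]^2[B]^2)
= (4.2^2 × 5.3^2)/(2.1^2 × 7.2^2)
= 495.5076/228.6144
= 2.167

2.167


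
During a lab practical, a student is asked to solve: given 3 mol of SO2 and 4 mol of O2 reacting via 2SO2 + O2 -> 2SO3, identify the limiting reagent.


Mole ratio available / coefficient:
  SO2: 3/2 = 1.500
  O2: 4/1 = 4.000
Smaller ratio is limiting.

SO2


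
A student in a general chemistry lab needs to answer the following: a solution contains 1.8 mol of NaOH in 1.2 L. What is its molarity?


M = n/V = 1.8/1.2 = 1.500 mol/L

1.500 M


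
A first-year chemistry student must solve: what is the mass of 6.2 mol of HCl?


M(HCl) = 36.46 g/mol
mass = n × M = 6.2 × 36.46 = 226.05 g

226.05 g


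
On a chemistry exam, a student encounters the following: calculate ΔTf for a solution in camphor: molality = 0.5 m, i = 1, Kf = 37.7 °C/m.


ΔTf = Kf × m × i
= 37.7 × 0.5 × 1
= 18.85 °C

18.85 °C


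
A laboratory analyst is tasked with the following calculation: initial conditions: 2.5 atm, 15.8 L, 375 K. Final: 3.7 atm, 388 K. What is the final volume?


P1V1/T1 = P2V2/T2
V2 = P1V1T2/(T1P2)
= 2.5×15.8×388/(375×3.7)
= 11.046 L

11.046 L


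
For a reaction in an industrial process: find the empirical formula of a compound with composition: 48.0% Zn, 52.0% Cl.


Assume 100 g sample. Moles of each element:
  Zn: 48.0/65.38 = 0.734 mol
  Cl: 52.0/35.45 = 1.467 mol
Divide by smallest (0.734):
  Zn: 0.734/0.734 = 1.0
  Cl: 1.467/0.734 = 2.0
Empirical formula: ZnCl2

ZnCl2


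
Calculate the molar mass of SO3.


M(SO3) = 1×32.07 + 3×16.0
= 32.07 + 48.0
= 80.07 g/mol

80.07 g/mol


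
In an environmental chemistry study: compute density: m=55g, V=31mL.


ρ = mass/volume
= 55/31
= 1.774 g/mL

1.774 g/mL


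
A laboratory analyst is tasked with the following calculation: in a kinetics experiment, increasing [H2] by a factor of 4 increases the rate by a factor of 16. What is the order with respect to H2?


rate ∝ [H2]^n
4^n = 16 → n = 2
Order in H2: 2

2


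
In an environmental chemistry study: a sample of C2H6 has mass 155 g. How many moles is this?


M(C2H6) = 30.07 g/mol
n = mass/M = 155/30.07 = 5.1546 mol

5.1546 mol


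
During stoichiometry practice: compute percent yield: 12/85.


% yield = actual/theoretical × 100
= 12/85 × 100
= 14.12%

14.12%


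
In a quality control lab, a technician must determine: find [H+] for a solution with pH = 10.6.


[H+] = 10^(-pH) = 10^(-10.6)
= 2.51×10^-11 M

2.51×10^-11 M


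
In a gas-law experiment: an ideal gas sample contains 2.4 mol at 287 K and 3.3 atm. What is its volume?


PV = nRT  (R = 0.08206 L·atm/(mol·K))
V = nRT/P = 2.4×0.08206×287/3.3
= 17.128 L

17.128 L


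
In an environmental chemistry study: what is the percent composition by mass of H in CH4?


M(CH4) = 1×12.01 + 4×1.008 = 16.042 g/mol
Mass of H = 4 × 1.008 = 4.032 g/mol
% H = 4.032/16.042 × 100 = 25.13%

25.13%


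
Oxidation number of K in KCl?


Group 1 metal: +1
Oxidation number: +1

+1


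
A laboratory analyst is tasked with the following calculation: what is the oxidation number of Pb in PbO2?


x + 2(-2) = 0, so x = +4
Oxidation number: +4

+4


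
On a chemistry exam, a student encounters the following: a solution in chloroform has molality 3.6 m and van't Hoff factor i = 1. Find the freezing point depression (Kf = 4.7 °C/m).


ΔTf = Kf × m × i
= 4.7 × 3.6 × 1
= 16.92 °C

16.92 °C


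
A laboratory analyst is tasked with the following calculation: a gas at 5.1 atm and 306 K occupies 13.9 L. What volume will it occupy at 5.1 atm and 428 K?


P1V1/T1 = P2V2/T2
V2 = P1V1T2/(T1P2)
= 5.1×13.9×428/(306×5.1)
= 19.442 L

19.442 L


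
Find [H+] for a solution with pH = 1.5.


[H+] = 10^(-pH) = 10^(-1.5)
= 3.16×10^-2 M

3.16×10^-2 M


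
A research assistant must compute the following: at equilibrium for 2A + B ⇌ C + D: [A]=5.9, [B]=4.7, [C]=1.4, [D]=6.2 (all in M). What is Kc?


Kc = [C][D]/([A]^2[B])
= (1.4^1 × 6.2^1)/(5.9^2 × 4.7^1)
= 8.68/163.607
= 0.05305

0.05305


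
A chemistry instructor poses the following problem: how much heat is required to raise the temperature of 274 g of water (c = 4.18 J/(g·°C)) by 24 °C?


q = mcΔT = 274 × 4.18 × 24
= 27487.68 J

27487.68 J


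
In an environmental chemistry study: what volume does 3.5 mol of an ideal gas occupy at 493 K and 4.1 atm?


PV = nRT  (R = 0.08206 L·atm/(mol·K))
V = nRT/P = 3.5×0.08206×493/4.1
= 34.535 L

34.535 L


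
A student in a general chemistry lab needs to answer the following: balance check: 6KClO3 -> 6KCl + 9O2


Equation: 6KClO3 -> 6KCl + 9O2
Check atoms: Cl: 6=6, K: 6=6, O: 18=18
Balanced

Yes, balanced


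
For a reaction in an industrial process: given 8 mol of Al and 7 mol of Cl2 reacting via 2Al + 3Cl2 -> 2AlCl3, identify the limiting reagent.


Mole ratio available / coefficient:
  Al: 8/2 = 4.000
  Cl2: 7/3 = 2.333
Smaller ratio is limiting.

Cl2


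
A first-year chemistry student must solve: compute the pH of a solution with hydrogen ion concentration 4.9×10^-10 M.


pH = -log10([H+]) = -log10(4.9×10^-10)
= 10 - log10(4.9)
= 10 - 0.69
= 9.31

9.31


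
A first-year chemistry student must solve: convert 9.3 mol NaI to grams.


M(NaI) = 149.89 g/mol
mass = n × M = 9.3 × 149.89 = 1393.98 g

1393.98 g


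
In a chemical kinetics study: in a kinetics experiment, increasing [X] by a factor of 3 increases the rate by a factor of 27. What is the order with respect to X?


rate ∝ [X]^n
3^n = 27 → n = 3
Order in X: 3

3


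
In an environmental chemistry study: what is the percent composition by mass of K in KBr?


M(KBr) = 1×39.1 + 1×79.9 = 119.00 g/mol
Mass of K = 1 × 39.1 = 39.10 g/mol
% K = 39.10/119.00 × 100 = 32.86%

32.86%


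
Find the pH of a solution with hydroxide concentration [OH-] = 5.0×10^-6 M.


pOH = -log10([OH-]) = -log10(5.0×10^-6)
= 6 - log10(5.0) = 5.3
pH = 14 - pOH = 14 - 5.3 = 8.7

8.7


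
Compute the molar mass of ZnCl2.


M(ZnCl2) = 1×65.38 + 2×35.45
= 65.38 + 70.9
= 136.28 g/mol

136.28 g/mol


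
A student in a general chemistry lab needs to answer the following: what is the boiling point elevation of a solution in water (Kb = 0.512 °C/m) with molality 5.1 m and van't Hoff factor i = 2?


ΔTb = Kb × m × i
= 0.512 × 5.1 × 2
= 5.2224 °C

5.2224 °C


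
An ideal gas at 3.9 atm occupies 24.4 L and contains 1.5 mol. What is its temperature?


PV = nRT  (R = 0.08206 L·atm/(mol·K))
T = PV/(nR) = 3.9×24.4/(1.5×0.08206)
= 95.16/0.123090
= 773.09 K

773.09 K


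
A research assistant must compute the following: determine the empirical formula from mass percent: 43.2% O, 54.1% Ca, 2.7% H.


Assume 100 g sample. Moles of each element:
  O: 43.2/16.0 = 2.7 mol
  Ca: 54.1/40.08 = 1.35 mol
  H: 2.7/1.008 = 2.679 mol
Divide by smallest (1.35):
  O: 2.7/1.35 = 2.0
  Ca: 1.35/1.35 = 1.0
  H: 2.679/1.35 = 1.98
Empirical formula: CaO2H2

CaO2H2


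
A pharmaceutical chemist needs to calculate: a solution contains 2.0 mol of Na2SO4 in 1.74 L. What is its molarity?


M = n/V = 2.0/1.74 = 1.149 mol/L

1.149 M


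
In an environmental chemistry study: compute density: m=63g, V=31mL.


ρ = mass/volume
= 63/31
= 2.032 g/mL

2.032 g/mL


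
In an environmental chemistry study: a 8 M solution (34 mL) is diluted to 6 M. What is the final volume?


C1V1 = C2V2
8 × 34 = 6 × V2
V2 = 272/6 = 45.33 mL

45.33 mL


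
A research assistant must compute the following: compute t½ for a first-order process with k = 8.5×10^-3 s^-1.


t½ = ln2/k = 0.693147/(8.5×10^-3 s^-1)
= 81.55 s

81.55 s


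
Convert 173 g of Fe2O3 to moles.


M(Fe2O3) = 159.7 g/mol
n = mass/M = 173/159.7 = 1.0833 mol

1.0833 mol


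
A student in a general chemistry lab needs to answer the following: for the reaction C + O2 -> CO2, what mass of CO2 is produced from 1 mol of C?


Mole ratio CO2:C = 1:1
n(CO2) = 1 × 1/1 = 1.000 mol
mass = 1.000 × 44.01 = 44.01 g

44.01 g


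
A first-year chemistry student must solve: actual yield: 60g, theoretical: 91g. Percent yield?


% yield = actual/theoretical × 100
= 60/91 × 100
= 65.93%

65.93%


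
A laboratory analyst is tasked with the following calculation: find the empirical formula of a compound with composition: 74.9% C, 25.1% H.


Assume 100 g sample. Moles of each element:
  C: 74.9/12.01 = 6.236 mol
  H: 25.1/1.008 = 24.901 mol
Divide by smallest (6.236):
  C: 6.236/6.236 = 1.0
  H: 24.901/6.236 = 3.99
Empirical formula: CH4

CH4


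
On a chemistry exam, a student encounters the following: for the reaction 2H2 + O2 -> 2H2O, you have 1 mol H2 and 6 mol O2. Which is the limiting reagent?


Mole ratio available / coefficient:
  H2: 1/2 = 0.500
  O2: 6/1 = 6.000
Smaller ratio is limiting.

H2


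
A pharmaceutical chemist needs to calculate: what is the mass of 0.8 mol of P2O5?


M(P2O5) = 141.94 g/mol
mass = n × M = 0.8 × 141.94 = 113.55 g

113.55 g


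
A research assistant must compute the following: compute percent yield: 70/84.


% yield = actual/theoretical × 100
= 70/84 × 100
= 83.33%

83.33%


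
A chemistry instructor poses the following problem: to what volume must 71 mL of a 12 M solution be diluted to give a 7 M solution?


C1V1 = C2V2
12 × 71 = 7 × V2
V2 = 852/7 = 121.71 mL

121.71 mL


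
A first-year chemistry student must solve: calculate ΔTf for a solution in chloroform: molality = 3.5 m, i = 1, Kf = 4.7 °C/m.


ΔTf = Kf × m × i
= 4.7 × 3.5 × 1
= 16.45 °C

16.45 °C


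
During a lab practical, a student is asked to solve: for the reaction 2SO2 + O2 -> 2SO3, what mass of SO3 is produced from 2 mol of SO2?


Mole ratio SO3:SO2 = 2:2
n(SO3) = 2 × 2/2 = 2.000 mol
mass = 2.000 × 80.07 = 160.14 g

160.14 g


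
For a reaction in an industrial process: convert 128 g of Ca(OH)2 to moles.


M(Ca(OH)2) = 74.1 g/mol
n = mass/M = 128/74.1 = 1.7274 mol

1.7274 mol


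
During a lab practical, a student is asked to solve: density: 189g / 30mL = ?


ρ = mass/volume
= 189/30
= 6.3 g/mL

6.3 g/mL


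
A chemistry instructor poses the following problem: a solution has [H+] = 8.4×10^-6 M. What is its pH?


pH = -log10([H+]) = -log10(8.4×10^-6)
= 6 - log10(8.4)
= 6 - 0.92
= 5.08

5.08


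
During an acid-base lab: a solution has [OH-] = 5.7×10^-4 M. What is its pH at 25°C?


pOH = -log10([OH-]) = -log10(5.7×10^-4)
= 4 - log10(5.7) = 3.24
pH = 14 - pOH = 14 - 3.24 = 10.76

10.76


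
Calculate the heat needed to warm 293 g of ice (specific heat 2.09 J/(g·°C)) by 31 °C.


q = mcΔT = 293 × 2.09 × 31
= 18983.47 J

18983.47 J


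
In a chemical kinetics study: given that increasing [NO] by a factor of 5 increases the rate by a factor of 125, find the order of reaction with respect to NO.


rate ∝ [NO]^n
5^n = 125 → n = 3
Order in NO: 3

3


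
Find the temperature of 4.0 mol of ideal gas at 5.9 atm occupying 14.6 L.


PV = nRT  (R = 0.08206 L·atm/(mol·K))
T = PV/(nR) = 5.9×14.6/(4.0×0.08206)
= 86.14/0.328240
= 262.43 K

262.43 K


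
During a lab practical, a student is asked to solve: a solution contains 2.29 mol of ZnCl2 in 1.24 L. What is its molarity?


M = n/V = 2.29/1.24 = 1.847 mol/L

1.847 M


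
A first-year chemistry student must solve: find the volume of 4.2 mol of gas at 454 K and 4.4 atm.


PV = nRT  (R = 0.08206 L·atm/(mol·K))
V = nRT/P = 4.2×0.08206×454/4.4
= 35.562 L

35.562 L


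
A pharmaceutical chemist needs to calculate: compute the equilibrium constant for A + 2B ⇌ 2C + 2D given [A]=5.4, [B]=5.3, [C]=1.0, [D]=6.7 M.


Kc = [C]^2[D]^2/([A][B]^2)
= (1.0^2 × 6.7^2)/(5.4^1 × 5.3^2)
= 44.89/151.686
= 0.2959

0.2959


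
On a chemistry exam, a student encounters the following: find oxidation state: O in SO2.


O is usually -2
Oxidation number: -2

-2


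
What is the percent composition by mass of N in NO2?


M(NO2) = 1×14.01 + 2×16.0 = 46.01 g/mol
Mass of N = 1 × 14.01 = 14.01 g/mol
% N = 14.01/46.01 × 100 = 30.45%

30.45%


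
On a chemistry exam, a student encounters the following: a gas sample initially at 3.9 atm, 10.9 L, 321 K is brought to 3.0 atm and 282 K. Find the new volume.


P1V1/T1 = P2V2/T2
V2 = P1V1T2/(T1P2)
= 3.9×10.9×282/(321×3.0)
= 12.448 L

12.448 L


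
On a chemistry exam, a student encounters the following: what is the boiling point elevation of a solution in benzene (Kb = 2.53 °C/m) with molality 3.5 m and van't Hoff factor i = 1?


ΔTb = Kb × m × i
= 2.53 × 3.5 × 1
= 8.855 °C

8.855 °C


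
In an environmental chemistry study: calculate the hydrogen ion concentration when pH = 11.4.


[H+] = 10^(-pH) = 10^(-11.4)
= 3.98×10^-12 M

3.98×10^-12 M


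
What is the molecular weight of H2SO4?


M(H2SO4) = 2×1.008 + 1×32.07 + 4×16.0
= 2.02 + 32.07 + 64.0
= 98.09 g/mol

98.09 g/mol


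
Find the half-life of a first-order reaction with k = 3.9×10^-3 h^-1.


t½ = ln2/k = 0.693147/(3.9×10^-3 h^-1)
= 177.7 h

177.7 h


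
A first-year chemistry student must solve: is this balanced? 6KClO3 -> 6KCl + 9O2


Equation: 6KClO3 -> 6KCl + 9O2
Check atoms: Cl: 6=6, K: 6=6, O: 18=18
Balanced

Yes, balanced


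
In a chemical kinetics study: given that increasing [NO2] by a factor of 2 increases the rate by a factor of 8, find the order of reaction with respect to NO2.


rate ∝ [NO2]^n
2^n = 8 → n = 3
Order in NO2: 3

3


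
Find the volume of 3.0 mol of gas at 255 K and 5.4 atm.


PV = nRT  (R = 0.08206 L·atm/(mol·K))
V = nRT/P = 3.0×0.08206×255/5.4
= 11.625 L

11.625 L


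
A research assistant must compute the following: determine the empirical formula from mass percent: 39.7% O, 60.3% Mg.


Assume 100 g sample. Moles of each element:
  O: 39.7/16.0 = 2.481 mol
  Mg: 60.3/24.31 = 2.48 mol
Divide by smallest (2.48):
  O: 2.481/2.48 = 1.0
  Mg: 2.48/2.48 = 1.0
Empirical formula: MgO

MgO


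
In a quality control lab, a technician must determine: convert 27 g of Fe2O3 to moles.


M(Fe2O3) = 159.7 g/mol
n = mass/M = 27/159.7 = 0.1691 mol

0.1691 mol


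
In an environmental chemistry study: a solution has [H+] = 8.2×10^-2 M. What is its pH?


pH = -log10([H+]) = -log10(8.2×10^-2)
= 2 - log10(8.2)
= 2 - 0.91
= 1.09

1.09


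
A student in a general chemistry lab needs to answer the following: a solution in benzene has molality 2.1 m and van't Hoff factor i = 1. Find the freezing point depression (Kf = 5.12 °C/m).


ΔTf = Kf × m × i
= 5.12 × 2.1 × 1
= 10.752 °C

10.752 °C


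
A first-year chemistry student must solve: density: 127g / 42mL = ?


ρ = mass/volume
= 127/42
= 3.024 g/mL

3.024 g/mL


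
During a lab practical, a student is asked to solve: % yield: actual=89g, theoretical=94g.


% yield = actual/theoretical × 100
= 89/94 × 100
= 94.68%

94.68%


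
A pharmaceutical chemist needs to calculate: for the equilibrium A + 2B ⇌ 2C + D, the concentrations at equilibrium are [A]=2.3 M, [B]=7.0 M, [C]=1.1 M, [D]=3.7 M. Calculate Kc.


Kc = [C]^2[D]/([A][B]^2)
= (1.1^2 × 3.7^1)/(2.3^1 × 7.0^2)
= 4.477/112.7
= 0.03972

0.03972


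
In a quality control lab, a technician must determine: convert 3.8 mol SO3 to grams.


M(SO3) = 80.07 g/mol
mass = n × M = 3.8 × 80.07 = 304.27 g

304.27 g


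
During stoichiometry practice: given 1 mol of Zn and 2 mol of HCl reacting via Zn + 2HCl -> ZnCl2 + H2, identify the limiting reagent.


Mole ratio available / coefficient:
  Zn: 1/1 = 1.000
  HCl: 2/2 = 1.000
Smaller ratio is limiting.

neither (stoichiometric); Zn and HCl are fully consumed


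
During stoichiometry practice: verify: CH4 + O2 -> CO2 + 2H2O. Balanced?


Equation: CH4 + O2 -> CO2 + 2H2O
Check atoms: C: 1=1, H: 4=4, O: 2≠4
Not balanced

No, not balanced


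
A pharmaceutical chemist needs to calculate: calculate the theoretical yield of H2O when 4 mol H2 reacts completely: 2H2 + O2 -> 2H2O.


Mole ratio H2O:H2 = 2:2
n(H2O) = 4 × 2/2 = 4.000 mol
mass = 4.000 × 18.02 = 72.08 g

72.08 g


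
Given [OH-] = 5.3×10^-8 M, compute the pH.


pOH = -log10([OH-]) = -log10(5.3×10^-8)
= 8 - log10(5.3) = 7.28
pH = 14 - pOH = 14 - 7.28 = 6.72

6.72


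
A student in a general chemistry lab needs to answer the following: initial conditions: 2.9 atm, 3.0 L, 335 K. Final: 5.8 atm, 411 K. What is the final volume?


P1V1/T1 = P2V2/T2
V2 = P1V1T2/(T1P2)
= 2.9×3.0×411/(335×5.8)
= 1.84 L

1.84 L


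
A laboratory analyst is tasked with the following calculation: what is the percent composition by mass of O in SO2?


M(SO2) = 1×32.07 + 2×16.0 = 64.07 g/mol
Mass of O = 2 × 16.0 = 32.00 g/mol
% O = 32.00/64.07 × 100 = 49.95%

49.95%


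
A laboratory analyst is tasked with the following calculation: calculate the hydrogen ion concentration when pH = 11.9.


[H+] = 10^(-pH) = 10^(-11.9)
= 1.26×10^-12 M

1.26×10^-12 M


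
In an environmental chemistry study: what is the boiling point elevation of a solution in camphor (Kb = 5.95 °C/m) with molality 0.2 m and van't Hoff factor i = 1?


ΔTb = Kb × m × i
= 5.95 × 0.2 × 1
= 1.19 °C

1.19 °C


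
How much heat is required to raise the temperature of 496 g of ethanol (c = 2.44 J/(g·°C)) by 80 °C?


q = mcΔT = 496 × 2.44 × 80
= 96819.20 J

96819.20 J


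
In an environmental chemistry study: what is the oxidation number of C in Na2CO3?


2(+1) + x + 3(-2) = 0, so x = +4
Oxidation number: +4

+4


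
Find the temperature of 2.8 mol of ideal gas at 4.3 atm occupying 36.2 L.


PV = nRT  (R = 0.08206 L·atm/(mol·K))
T = PV/(nR) = 4.3×36.2/(2.8×0.08206)
= 155.66/0.229768
= 677.47 K

677.47 K


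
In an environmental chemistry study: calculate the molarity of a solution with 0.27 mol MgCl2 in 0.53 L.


M = n/V = 0.27/0.53 = 0.509 mol/L

0.509 M


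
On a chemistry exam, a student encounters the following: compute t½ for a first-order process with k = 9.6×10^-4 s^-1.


t½ = ln2/k = 0.693147/(9.6×10^-4 s^-1)
= 722.0 s

722.0 s


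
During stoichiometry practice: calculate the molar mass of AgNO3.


M(AgNO3) = 1×107.87 + 1×14.01 + 3×16.0
= 107.87 + 14.01 + 48.0
= 169.88 g/mol

169.88 g/mol


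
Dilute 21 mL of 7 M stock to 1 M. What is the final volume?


C1V1 = C2V2
7 × 21 = 1 × V2
V2 = 147/1 = 147.0 mL

147.0 mL


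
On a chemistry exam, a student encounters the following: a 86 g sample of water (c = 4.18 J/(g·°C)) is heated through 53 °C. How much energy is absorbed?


q = mcΔT = 86 × 4.18 × 53
= 19052.44 J

19052.44 J


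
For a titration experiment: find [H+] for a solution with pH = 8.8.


[H+] = 10^(-pH) = 10^(-8.8)
= 1.58×10^-9 M

1.58×10^-9 M


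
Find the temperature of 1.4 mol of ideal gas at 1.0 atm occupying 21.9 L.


PV = nRT  (R = 0.08206 L·atm/(mol·K))
T = PV/(nR) = 1.0×21.9/(1.4×0.08206)
= 21.90/0.114884
= 190.63 K

190.63 K


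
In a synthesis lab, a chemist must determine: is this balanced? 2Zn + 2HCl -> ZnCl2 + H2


Equation: 2Zn + 2HCl -> ZnCl2 + H2
Check atoms: Cl: 2=2, H: 2=2, Zn: 2≠1
Not balanced

No, not balanced


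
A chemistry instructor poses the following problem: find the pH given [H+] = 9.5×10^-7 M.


pH = -log10([H+]) = -log10(9.5×10^-7)
= 7 - log10(9.5)
= 7 - 0.98
= 6.02

6.02


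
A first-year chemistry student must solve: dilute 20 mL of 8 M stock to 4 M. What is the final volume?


C1V1 = C2V2
8 × 20 = 4 × V2
V2 = 160/4 = 40.0 mL

40.0 mL


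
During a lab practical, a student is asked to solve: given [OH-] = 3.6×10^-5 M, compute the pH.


pOH = -log10([OH-]) = -log10(3.6×10^-5)
= 5 - log10(3.6) = 4.44
pH = 14 - pOH = 14 - 4.44 = 9.56

9.56


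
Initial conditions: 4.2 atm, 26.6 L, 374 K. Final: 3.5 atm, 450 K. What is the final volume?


P1V1/T1 = P2V2/T2
V2 = P1V1T2/(T1P2)
= 4.2×26.6×450/(374×3.5)
= 38.406 L

38.406 L


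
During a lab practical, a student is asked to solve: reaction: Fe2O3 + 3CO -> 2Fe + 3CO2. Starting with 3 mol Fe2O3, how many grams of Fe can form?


Mole ratio Fe:Fe2O3 = 2:1
n(Fe) = 3 × 2/1 = 6.000 mol
mass = 6.000 × 55.85 = 335.1 g

335.1 g


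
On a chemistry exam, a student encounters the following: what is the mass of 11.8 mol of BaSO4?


M(BaSO4) = 233.4 g/mol
mass = n × M = 11.8 × 233.4 = 2754.12 g

2754.12 g


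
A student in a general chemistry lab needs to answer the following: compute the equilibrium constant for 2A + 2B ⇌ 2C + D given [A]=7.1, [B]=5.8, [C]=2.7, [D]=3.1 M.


Kc = [C]^2[D]/([A]^2[B]^2)
= (2.7^2 × 3.1^1)/(7.1^2 × 5.8^2)
= 22.599/1695.7924
= 0.01333

0.01333


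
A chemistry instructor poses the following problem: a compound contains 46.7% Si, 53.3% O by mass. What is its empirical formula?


Assume 100 g sample. Moles of each element:
  Si: 46.7/28.09 = 1.663 mol
  O: 53.3/16.0 = 3.331 mol
Divide by smallest (1.663):
  Si: 1.663/1.663 = 1.0
  O: 3.331/1.663 = 2.0
Empirical formula: SiO2

SiO2


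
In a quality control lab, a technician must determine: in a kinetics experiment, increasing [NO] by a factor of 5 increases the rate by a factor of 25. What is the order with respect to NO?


rate ∝ [NO]^n
5^n = 25 → n = 2
Order in NO: 2

2


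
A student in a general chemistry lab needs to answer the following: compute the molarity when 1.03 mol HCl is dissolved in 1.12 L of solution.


M = n/V = 1.03/1.12 = 0.920 mol/L

0.920 M


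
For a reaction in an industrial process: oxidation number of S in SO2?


x + 2(-2) = 0, so x = +4
Oxidation number: +4

+4


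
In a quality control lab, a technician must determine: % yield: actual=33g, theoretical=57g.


% yield = actual/theoretical × 100
= 33/57 × 100
= 57.89%

57.89%


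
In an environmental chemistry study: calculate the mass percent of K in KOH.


M(KOH) = 1×39.1 + 1×16.0 + 1×1.008 = 56.108 g/mol
Mass of K = 1 × 39.1 = 39.10 g/mol
% K = 39.10/56.108 × 100 = 69.69%

69.69%


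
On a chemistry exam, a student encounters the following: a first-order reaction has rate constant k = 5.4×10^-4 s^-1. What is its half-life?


t½ = ln2/k = 0.693147/(5.4×10^-4 s^-1)
= 1284 s

1284 s


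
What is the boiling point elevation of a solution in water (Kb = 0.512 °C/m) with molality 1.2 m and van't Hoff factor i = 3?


ΔTb = Kb × m × i
= 0.512 × 1.2 × 3
= 1.8432 °C

1.8432 °C


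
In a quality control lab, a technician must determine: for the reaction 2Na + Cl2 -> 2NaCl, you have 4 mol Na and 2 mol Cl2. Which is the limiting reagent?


Mole ratio available / coefficient:
  Na: 4/2 = 2.000
  Cl2: 2/1 = 2.000
Smaller ratio is limiting.

neither (stoichiometric); Na and Cl2 are fully consumed


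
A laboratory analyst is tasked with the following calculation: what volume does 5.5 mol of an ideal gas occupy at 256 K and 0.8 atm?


PV = nRT  (R = 0.08206 L·atm/(mol·K))
V = nRT/P = 5.5×0.08206×256/0.8
= 144.426 L

144.426 L


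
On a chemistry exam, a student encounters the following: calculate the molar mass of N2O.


M(N2O) = 2×14.01 + 1×16.0
= 28.02 + 16.0
= 44.02 g/mol

44.02 g/mol


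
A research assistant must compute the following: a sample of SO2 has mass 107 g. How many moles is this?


M(SO2) = 64.07 g/mol
n = mass/M = 107/64.07 = 1.67 mol

1.67 mol


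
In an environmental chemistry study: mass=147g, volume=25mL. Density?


ρ = mass/volume
= 147/25
= 5.88 g/mL

5.88 g/mL


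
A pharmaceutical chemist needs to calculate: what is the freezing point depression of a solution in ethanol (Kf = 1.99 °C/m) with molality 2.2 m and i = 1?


ΔTf = Kf × m × i
= 1.99 × 2.2 × 1
= 4.378 °C

4.378 °C


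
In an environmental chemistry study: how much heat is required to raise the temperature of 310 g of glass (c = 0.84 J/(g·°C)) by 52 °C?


q = mcΔT = 310 × 0.84 × 52
= 13540.80 J

13540.80 J


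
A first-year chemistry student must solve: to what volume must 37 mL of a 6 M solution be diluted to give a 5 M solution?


C1V1 = C2V2
6 × 37 = 5 × V2
V2 = 222/5 = 44.4 mL

44.4 mL


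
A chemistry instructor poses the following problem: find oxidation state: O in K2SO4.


O is usually -2
Oxidation number: -2

-2


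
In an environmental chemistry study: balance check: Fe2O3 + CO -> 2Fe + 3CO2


Equation: Fe2O3 + CO -> 2Fe + 3CO2
Check atoms: C: 1≠3, Fe: 2=2, O: 4≠6
Not balanced

No, not balanced


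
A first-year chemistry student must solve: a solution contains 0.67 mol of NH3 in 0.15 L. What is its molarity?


M = n/V = 0.67/0.15 = 4.467 mol/L

4.467 M


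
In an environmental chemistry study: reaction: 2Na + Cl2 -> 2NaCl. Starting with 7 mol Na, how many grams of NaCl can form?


Mole ratio NaCl:Na = 2:2
n(NaCl) = 7 × 2/2 = 7.000 mol
mass = 7.000 × 58.44 = 409.08 g

409.08 g


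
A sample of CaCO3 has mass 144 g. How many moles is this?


M(CaCO3) = 100.09 g/mol
n = mass/M = 144/100.09 = 1.4387 mol

1.4387 mol


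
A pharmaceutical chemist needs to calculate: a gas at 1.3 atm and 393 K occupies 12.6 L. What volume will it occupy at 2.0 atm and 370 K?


P1V1/T1 = P2V2/T2
V2 = P1V1T2/(T1P2)
= 1.3×12.6×370/(393×2.0)
= 7.711 L

7.711 L


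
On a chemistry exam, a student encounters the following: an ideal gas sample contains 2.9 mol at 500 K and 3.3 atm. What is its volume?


PV = nRT  (R = 0.08206 L·atm/(mol·K))
V = nRT/P = 2.9×0.08206×500/3.3
= 36.057 L

36.057 L


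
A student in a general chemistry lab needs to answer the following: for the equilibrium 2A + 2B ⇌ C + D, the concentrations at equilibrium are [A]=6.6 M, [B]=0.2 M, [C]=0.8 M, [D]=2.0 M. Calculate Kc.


Kc = [C][D]/([A]^2[B]^2)
= (0.8^1 × 2.0^1)/(6.6^2 × 0.2^2)
= 1.6/1.7424
= 0.9183

0.9183


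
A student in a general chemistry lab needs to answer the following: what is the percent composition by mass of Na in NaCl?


M(NaCl) = 1×22.99 + 1×35.45 = 58.44 g/mol
Mass of Na = 1 × 22.99 = 22.99 g/mol
% Na = 22.99/58.44 × 100 = 39.34%

39.34%


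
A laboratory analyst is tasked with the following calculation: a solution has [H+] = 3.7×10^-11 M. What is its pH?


pH = -log10([H+]) = -log10(3.7×10^-11)
= 11 - log10(3.7)
= 11 - 0.57
= 10.43

10.43


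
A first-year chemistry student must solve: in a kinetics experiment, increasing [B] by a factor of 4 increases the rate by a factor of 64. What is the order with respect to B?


rate ∝ [B]^n
4^n = 64 → n = 3
Order in B: 3

3


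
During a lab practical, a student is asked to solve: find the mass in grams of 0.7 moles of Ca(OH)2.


M(Ca(OH)2) = 74.1 g/mol
mass = n × M = 0.7 × 74.1 = 51.87 g

51.87 g


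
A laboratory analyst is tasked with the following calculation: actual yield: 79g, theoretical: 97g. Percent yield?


% yield = actual/theoretical × 100
= 79/97 × 100
= 81.44%

81.44%


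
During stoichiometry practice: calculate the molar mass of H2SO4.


M(H2SO4) = 2×1.008 + 1×32.07 + 4×16.0
= 2.02 + 32.07 + 64.0
= 98.09 g/mol

98.09 g/mol


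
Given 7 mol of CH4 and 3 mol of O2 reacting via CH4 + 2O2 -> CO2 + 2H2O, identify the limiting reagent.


Mole ratio available / coefficient:
  CH4: 7/1 = 7.000
  O2: 3/2 = 1.500
Smaller ratio is limiting.

O2


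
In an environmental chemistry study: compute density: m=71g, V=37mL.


ρ = mass/volume
= 71/37
= 1.919 g/mL

1.919 g/mL


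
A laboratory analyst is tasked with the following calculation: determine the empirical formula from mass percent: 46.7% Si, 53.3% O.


Assume 100 g sample. Moles of each element:
  Si: 46.7/28.09 = 1.663 mol
  O: 53.3/16.0 = 3.331 mol
Divide by smallest (1.663):
  Si: 1.663/1.663 = 1.0
  O: 3.331/1.663 = 2.0
Empirical formula: SiO2

SiO2


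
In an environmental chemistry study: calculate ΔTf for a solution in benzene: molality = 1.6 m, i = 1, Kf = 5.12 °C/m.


ΔTf = Kf × m × i
= 5.12 × 1.6 × 1
= 8.192 °C

8.192 °C


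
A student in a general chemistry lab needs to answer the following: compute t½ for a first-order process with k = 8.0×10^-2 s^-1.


t½ = ln2/k = 0.693147/(8.0×10^-2 s^-1)
= 8.664 s

8.664 s


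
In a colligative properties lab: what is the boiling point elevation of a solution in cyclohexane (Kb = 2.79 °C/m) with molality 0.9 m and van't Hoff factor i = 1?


ΔTb = Kb × m × i
= 2.79 × 0.9 × 1
= 2.511 °C

2.511 °C


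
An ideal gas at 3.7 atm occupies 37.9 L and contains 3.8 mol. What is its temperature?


PV = nRT  (R = 0.08206 L·atm/(mol·K))
T = PV/(nR) = 3.7×37.9/(3.8×0.08206)
= 140.23/0.311828
= 449.70 K

449.70 K


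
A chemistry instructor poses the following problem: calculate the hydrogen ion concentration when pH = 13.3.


[H+] = 10^(-pH) = 10^(-13.3)
= 5.01×10^-14 M

5.01×10^-14 M


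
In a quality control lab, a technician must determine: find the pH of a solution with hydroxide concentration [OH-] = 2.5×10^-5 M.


pOH = -log10([OH-]) = -log10(2.5×10^-5)
= 5 - log10(2.5) = 4.6
pH = 14 - pOH = 14 - 4.6 = 9.4

9.4


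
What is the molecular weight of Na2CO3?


M(Na2CO3) = 2×22.99 + 1×12.01 + 3×16.0
= 45.98 + 12.01 + 48.0
= 105.99 g/mol

105.99 g/mol


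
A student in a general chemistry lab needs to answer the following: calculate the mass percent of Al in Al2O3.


M(Al2O3) = 2×26.98 + 3×16.0 = 101.96 g/mol
Mass of Al = 2 × 26.98 = 53.96 g/mol
% Al = 53.96/101.96 × 100 = 52.92%

52.92%


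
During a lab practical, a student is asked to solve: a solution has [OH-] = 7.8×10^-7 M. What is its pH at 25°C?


pOH = -log10([OH-]) = -log10(7.8×10^-7)
= 7 - log10(7.8) = 6.11
pH = 14 - pOH = 14 - 6.11 = 7.89

7.89


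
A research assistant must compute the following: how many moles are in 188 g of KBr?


M(KBr) = 119.0 g/mol
n = mass/M = 188/119.0 = 1.5798 mol

1.5798 mol


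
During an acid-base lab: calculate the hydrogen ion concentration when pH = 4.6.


[H+] = 10^(-pH) = 10^(-4.6)
= 2.51×10^-5 M

2.51×10^-5 M


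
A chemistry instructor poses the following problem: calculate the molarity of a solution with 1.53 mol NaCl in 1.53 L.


M = n/V = 1.53/1.53 = 1.000 mol/L

1.000 M


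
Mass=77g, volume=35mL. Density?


ρ = mass/volume
= 77/35
= 2.2 g/mL

2.2 g/mL


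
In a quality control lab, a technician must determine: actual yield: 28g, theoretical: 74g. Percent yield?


% yield = actual/theoretical × 100
= 28/74 × 100
= 37.84%

37.84%


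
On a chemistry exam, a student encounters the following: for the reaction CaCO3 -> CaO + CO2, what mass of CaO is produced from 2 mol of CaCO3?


Mole ratio CaO:CaCO3 = 1:1
n(CaO) = 2 × 1/1 = 2.000 mol
mass = 2.000 × 56.08 = 112.16 g

112.16 g


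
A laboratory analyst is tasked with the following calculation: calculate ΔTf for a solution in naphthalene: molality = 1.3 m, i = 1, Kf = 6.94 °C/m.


ΔTf = Kf × m × i
= 6.94 × 1.3 × 1
= 9.022 °C

9.022 °C


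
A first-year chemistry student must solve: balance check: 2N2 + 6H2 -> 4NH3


Equation: 2N2 + 6H2 -> 4NH3
Check atoms: H: 12=12, N: 4=4
Balanced

Yes, balanced


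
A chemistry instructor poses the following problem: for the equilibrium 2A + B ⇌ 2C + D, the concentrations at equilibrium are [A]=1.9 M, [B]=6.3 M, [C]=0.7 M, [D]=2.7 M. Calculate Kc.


Kc = [C]^2[D]/([A]^2[B])
= (0.7^2 × 2.7^1)/(1.9^2 × 6.3^1)
= 1.323/22.743
= 0.05817

0.05817


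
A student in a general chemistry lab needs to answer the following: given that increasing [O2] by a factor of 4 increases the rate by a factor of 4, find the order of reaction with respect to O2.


rate ∝ [O2]^n
4^n = 4 → n = 1
Order in O2: 1

1


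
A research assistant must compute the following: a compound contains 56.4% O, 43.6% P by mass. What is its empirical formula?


Assume 100 g sample. Moles of each element:
  O: 56.4/16.0 = 3.525 mol
  P: 43.6/30.97 = 1.408 mol
Divide by smallest (1.408):
  O: 3.525/1.408 = 2.5
  P: 1.408/1.408 = 1.0
Multiply all ratios by 2 to obtain whole numbers.
Empirical formula: P2O5

P2O5


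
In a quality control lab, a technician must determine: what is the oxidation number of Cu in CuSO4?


Sulfate is -2, so Cu = +2
Oxidation number: +2

+2


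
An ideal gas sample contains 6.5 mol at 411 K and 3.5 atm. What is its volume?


PV = nRT  (R = 0.08206 L·atm/(mol·K))
V = nRT/P = 6.5×0.08206×411/3.5
= 62.635 L

62.635 L


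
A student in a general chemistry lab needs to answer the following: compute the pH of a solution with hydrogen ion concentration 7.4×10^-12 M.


pH = -log10([H+]) = -log10(7.4×10^-12)
= 12 - log10(7.4)
= 12 - 0.87
= 11.13

11.13


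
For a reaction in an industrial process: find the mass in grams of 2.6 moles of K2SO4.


M(K2SO4) = 174.27 g/mol
mass = n × M = 2.6 × 174.27 = 453.10 g

453.10 g


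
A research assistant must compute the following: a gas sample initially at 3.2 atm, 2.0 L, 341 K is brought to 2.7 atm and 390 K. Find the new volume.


P1V1/T1 = P2V2/T2
V2 = P1V1T2/(T1P2)
= 3.2×2.0×390/(341×2.7)
= 2.711 L

2.711 L


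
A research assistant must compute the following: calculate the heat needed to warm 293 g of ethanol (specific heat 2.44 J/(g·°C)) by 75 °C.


q = mcΔT = 293 × 2.44 × 75
= 53619.00 J

53619.00 J


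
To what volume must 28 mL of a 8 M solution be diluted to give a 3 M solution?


C1V1 = C2V2
8 × 28 = 3 × V2
V2 = 224/3 = 74.67 mL

74.67 mL


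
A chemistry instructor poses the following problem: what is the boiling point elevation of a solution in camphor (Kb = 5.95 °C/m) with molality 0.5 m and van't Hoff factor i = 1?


ΔTb = Kb × m × i
= 5.95 × 0.5 × 1
= 2.975 °C

2.975 °C


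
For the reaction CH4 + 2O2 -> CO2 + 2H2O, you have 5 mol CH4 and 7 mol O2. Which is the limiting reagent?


Mole ratio available / coefficient:
  CH4: 5/1 = 5.000
  O2: 7/2 = 3.500
Smaller ratio is limiting.

O2


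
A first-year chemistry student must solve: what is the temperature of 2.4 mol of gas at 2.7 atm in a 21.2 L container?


PV = nRT  (R = 0.08206 L·atm/(mol·K))
T = PV/(nR) = 2.7×21.2/(2.4×0.08206)
= 57.24/0.196944
= 290.64 K

290.64 K


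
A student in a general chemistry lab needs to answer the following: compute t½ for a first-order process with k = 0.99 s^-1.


t½ = ln2/k = 0.693147/(0.99 s^-1)
= 0.7001 s

0.7001 s


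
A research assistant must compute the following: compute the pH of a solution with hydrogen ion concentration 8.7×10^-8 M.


pH = -log10([H+]) = -log10(8.7×10^-8)
= 8 - log10(8.7)
= 8 - 0.94
= 7.06

7.06


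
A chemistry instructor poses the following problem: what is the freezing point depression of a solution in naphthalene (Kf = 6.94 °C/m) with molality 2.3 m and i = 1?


ΔTf = Kf × m × i
= 6.94 × 2.3 × 1
= 15.962 °C

15.962 °C


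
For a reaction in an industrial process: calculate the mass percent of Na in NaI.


M(NaI) = 1×22.99 + 1×126.9 = 149.89 g/mol
Mass of Na = 1 × 22.99 = 22.99 g/mol
% Na = 22.99/149.89 × 100 = 15.34%

15.34%
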